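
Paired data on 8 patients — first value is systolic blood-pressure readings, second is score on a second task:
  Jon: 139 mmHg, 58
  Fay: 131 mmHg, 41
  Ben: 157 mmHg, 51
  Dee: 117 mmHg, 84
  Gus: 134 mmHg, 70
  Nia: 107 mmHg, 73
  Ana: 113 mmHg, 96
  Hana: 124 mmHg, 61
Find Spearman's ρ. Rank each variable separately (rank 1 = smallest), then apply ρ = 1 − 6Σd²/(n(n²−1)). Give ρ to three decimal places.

Ranks of variable 1: 7, 5, 8, 3, 6, 1, 2, 4
Ranks of variable 2: 3, 1, 2, 7, 5, 6, 8, 4
d = r₁ − r₂: 4, 4, 6, -4, 1, -5, -6, 0
d²: 16, 16, 36, 16, 1, 25, 36, 0; Σd² = 146
ρ = 1 − 6·146/(8·63) = 1 − 876/504 = -0.738

-0.738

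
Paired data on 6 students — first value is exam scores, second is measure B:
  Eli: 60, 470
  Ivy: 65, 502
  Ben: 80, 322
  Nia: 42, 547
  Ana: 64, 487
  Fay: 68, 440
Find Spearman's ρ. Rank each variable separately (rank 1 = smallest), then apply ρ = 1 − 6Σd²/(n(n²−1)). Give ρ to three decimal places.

Ranks of variable 1: 2, 4, 6, 1, 3, 5
Ranks of variable 2: 3, 5, 1, 6, 4, 2
d = r₁ − r₂: -1, -1, 5, -5, -1, 3
d²: 1, 1, 25, 25, 1, 9; Σd² = 62
ρ = 1 − 6·62/(6·35) = 1 − 372/210 = -0.771

-0.771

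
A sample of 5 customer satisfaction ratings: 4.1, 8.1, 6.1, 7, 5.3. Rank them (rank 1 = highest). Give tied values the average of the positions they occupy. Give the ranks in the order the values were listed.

5, 1, 3, 2, 4

Sorted (descending): 8.1, 7, 6.1, 5.3, 4.1
No ties — each value takes its position as its rank.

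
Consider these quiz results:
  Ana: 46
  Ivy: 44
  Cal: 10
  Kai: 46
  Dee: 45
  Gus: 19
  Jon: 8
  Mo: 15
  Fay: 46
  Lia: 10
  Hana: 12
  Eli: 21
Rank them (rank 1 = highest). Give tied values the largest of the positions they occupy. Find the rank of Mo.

8

Sorted (descending): 46, 46, 46, 45, 44, 21, 19, 15, 12, 10, 10, 8
The 3 values of 46 occupy positions 1–3 → each gets rank 3.
The 2 values of 10 occupy positions 10–11 → each gets rank 11.
Mo has value 15 → rank 8.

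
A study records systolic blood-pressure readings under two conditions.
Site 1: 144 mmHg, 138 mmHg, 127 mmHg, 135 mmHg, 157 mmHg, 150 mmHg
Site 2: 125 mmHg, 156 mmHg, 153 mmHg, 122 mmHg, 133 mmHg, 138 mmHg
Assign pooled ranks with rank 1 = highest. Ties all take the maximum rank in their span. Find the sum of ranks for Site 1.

Sorted (descending): 157, 156, 153, 150, 144, 138, 138, 135, 133, 127, 125, 122
The 2 values of 138 occupy positions 6–7 → each gets rank 7.
Site 1 values → pooled ranks: 144→5, 138→7, 127→10, 135→8, 157→1, 150→4
Rank sum = 5 + 7 + 10 + 8 + 1 + 4 = 35

35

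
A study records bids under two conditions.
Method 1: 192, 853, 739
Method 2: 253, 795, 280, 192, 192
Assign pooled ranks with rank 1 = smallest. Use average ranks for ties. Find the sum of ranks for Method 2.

20

Sorted (ascending): 192, 192, 192, 253, 280, 739, 795, 853
The 3 values of 192 occupy positions 1–3 → average rank 2.
Method 2 values → pooled ranks: 253→4, 795→7, 280→5, 192→2, 192→2
Rank sum = 4 + 7 + 5 + 2 + 2 = 20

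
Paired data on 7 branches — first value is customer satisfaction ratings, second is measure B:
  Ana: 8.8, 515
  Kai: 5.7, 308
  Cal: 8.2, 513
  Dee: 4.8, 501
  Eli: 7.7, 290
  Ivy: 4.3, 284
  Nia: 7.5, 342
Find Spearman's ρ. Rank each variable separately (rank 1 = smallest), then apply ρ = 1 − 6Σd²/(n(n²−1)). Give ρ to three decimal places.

0.679

Ranks of variable 1: 7, 3, 6, 2, 5, 1, 4
Ranks of variable 2: 7, 3, 6, 5, 2, 1, 4
d = r₁ − r₂: 0, 0, 0, -3, 3, 0, 0
d²: 0, 0, 0, 9, 9, 0, 0; Σd² = 18
ρ = 1 − 6·18/(7·48) = 1 − 108/336 = 0.679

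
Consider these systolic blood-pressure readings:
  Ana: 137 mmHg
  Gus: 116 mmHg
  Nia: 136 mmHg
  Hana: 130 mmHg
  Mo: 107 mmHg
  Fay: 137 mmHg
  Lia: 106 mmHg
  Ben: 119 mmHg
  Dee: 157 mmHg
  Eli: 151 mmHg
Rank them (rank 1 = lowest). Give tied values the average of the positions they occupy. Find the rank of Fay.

Sorted (ascending): 106, 107, 116, 119, 130, 136, 137, 137, 151, 157
The 2 values of 137 occupy positions 7–8 → average rank (7+8)/2 = 7.5.
Fay has value 137 mmHg → rank 7.5.

7.5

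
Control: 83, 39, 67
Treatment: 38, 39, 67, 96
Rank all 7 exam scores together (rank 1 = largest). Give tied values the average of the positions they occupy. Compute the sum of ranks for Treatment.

Sorted (descending): 96, 83, 67, 67, 39, 39, 38
The 2 values of 67 occupy positions 3–4 → average rank (3+4)/2 = 3.5.
The 2 values of 39 occupy positions 5–6 → average rank (5+6)/2 = 5.5.
Treatment values → pooled ranks: 38→7, 39→5.5, 67→3.5, 96→1
Rank sum = 7 + 5.5 + 3.5 + 1 = 17

17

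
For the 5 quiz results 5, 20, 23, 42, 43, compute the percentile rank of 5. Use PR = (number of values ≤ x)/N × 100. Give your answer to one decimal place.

N = 5.
Strictly below 5: 0. Equal to 5: 1.
PR = 1/5 × 100 = 20.0

20.0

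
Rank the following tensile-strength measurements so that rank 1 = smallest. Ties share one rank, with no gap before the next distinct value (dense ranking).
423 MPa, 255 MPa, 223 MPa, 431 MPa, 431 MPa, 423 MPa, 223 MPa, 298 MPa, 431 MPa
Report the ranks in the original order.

4, 2, 1, 5, 5, 4, 1, 3, 5

Sorted (ascending): 223, 223, 255, 298, 423, 423, 431, 431, 431
The 2 values of 223 share dense rank 1.
The 2 values of 423 share dense rank 4.
The 3 values of 431 share dense rank 5.
Remaining distinct values take the next consecutive integers.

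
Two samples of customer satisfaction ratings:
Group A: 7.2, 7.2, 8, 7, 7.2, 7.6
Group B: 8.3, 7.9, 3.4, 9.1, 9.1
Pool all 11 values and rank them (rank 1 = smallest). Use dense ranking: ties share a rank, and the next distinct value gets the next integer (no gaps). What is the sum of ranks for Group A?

21

Sorted (ascending): 3.4, 7, 7.2, 7.2, 7.2, 7.6, 7.9, 8, 8.3, 9.1, 9.1
The 3 values of 7.2 share dense rank 3.
The 2 values of 9.1 share dense rank 8.
Remaining distinct values take the next consecutive integers.
Group A values → pooled ranks: 7.2→3, 7.2→3, 8→6, 7→2, 7.2→3, 7.6→4
Rank sum = 3 + 3 + 6 + 2 + 3 + 4 = 21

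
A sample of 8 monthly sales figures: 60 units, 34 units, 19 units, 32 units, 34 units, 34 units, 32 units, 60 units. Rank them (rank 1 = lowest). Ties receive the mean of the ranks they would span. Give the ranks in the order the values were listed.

Sorted (ascending): 19, 32, 32, 34, 34, 34, 60, 60
The 2 values of 32 occupy positions 2–3 → average rank (2+3)/2 = 2.5.
The 3 values of 34 occupy positions 4–6 → average rank 5.
The 2 values of 60 occupy positions 7–8 → average rank (7+8)/2 = 7.5.

7.5, 5, 1, 2.5, 5, 5, 2.5, 7.5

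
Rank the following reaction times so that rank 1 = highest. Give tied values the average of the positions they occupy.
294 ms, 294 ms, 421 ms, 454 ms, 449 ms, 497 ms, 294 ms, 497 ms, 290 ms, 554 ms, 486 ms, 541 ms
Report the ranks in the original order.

10, 10, 8, 6, 7, 3.5, 10, 3.5, 12, 1, 5, 2

Sorted (descending): 554, 541, 497, 497, 486, 454, 449, 421, 294, 294, 294, 290
The 2 values of 497 occupy positions 3–4 → average rank (3+4)/2 = 3.5.
The 3 values of 294 occupy positions 9–11 → average rank 10.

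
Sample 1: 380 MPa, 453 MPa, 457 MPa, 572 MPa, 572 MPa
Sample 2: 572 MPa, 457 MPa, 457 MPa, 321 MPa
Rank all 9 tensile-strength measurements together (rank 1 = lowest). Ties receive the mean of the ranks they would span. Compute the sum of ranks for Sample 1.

26

Sorted (ascending): 321, 380, 453, 457, 457, 457, 572, 572, 572
The 3 values of 457 occupy positions 4–6 → average rank 5.
The 3 values of 572 occupy positions 7–9 → average rank 8.
Sample 1 values → pooled ranks: 380→2, 453→3, 457→5, 572→8, 572→8
Rank sum = 2 + 3 + 5 + 8 + 8 = 26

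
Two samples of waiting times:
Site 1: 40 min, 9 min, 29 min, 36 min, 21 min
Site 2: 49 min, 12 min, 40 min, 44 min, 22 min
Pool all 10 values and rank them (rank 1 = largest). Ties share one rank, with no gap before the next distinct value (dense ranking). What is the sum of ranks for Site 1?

28

Sorted (descending): 49, 44, 40, 40, 36, 29, 22, 21, 12, 9
The 2 values of 40 share dense rank 3.
Remaining distinct values take the next consecutive integers.
Site 1 values → pooled ranks: 40→3, 9→9, 29→5, 36→4, 21→7
Rank sum = 3 + 9 + 5 + 4 + 7 = 28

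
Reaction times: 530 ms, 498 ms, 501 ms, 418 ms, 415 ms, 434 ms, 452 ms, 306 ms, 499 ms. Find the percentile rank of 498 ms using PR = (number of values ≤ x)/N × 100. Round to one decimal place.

N = 9.
Strictly below 498: 5. Equal to 498: 1.
PR = 6/9 × 100 = 66.7

66.7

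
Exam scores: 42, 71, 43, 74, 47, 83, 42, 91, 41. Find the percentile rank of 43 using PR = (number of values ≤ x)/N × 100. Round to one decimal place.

44.4

N = 9.
Strictly below 43: 3. Equal to 43: 1.
PR = 4/9 × 100 = 44.4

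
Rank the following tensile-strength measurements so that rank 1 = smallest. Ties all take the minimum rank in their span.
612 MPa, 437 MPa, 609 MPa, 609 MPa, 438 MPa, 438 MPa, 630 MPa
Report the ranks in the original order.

Sorted (ascending): 437, 438, 438, 609, 609, 612, 630
The 2 values of 438 occupy positions 2–3 → each gets rank 2.
The 2 values of 609 occupy positions 4–5 → each gets rank 4.

6, 1, 4, 4, 2, 2, 7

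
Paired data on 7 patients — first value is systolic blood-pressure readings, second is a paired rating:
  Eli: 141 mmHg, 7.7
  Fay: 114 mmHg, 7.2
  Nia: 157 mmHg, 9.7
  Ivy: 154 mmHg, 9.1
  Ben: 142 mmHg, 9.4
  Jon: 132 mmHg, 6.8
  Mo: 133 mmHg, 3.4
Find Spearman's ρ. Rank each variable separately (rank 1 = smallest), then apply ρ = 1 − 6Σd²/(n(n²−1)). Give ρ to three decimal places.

Ranks of variable 1: 4, 1, 7, 6, 5, 2, 3
Ranks of variable 2: 4, 3, 7, 5, 6, 2, 1
d = r₁ − r₂: 0, -2, 0, 1, -1, 0, 2
d²: 0, 4, 0, 1, 1, 0, 4; Σd² = 10
ρ = 1 − 6·10/(7·48) = 1 − 60/336 = 0.821

0.821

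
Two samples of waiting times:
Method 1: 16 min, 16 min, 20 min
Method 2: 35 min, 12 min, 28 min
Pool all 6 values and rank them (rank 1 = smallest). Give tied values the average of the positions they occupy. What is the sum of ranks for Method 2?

Sorted (ascending): 12, 16, 16, 20, 28, 35
The 2 values of 16 occupy positions 2–3 → average rank (2+3)/2 = 2.5.
Method 2 values → pooled ranks: 35→6, 12→1, 28→5
Rank sum = 6 + 1 + 5 = 12

12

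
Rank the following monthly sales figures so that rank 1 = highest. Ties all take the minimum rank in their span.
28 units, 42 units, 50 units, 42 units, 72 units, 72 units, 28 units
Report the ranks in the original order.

Sorted (descending): 72, 72, 50, 42, 42, 28, 28
The 2 values of 72 occupy positions 1–2 → each gets rank 1.
The 2 values of 42 occupy positions 4–5 → each gets rank 4.
The 2 values of 28 occupy positions 6–7 → each gets rank 6.

6, 4, 3, 4, 1, 1, 6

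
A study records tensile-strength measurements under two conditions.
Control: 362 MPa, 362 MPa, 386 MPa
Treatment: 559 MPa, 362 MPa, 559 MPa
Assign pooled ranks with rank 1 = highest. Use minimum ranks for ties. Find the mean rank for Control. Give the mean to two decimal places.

Sorted (descending): 559, 559, 386, 362, 362, 362
The 2 values of 559 occupy positions 1–2 → each gets rank 1.
The 3 values of 362 occupy positions 4–6 → each gets rank 4.
Control values → pooled ranks: 362→4, 362→4, 386→3
Mean rank = (4 + 4 + 3) / 3 = 3.67

3.67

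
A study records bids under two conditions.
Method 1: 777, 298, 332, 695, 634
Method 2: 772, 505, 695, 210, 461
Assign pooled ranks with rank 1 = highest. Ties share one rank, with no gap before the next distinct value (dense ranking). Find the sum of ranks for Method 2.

25

Sorted (descending): 777, 772, 695, 695, 634, 505, 461, 332, 298, 210
The 2 values of 695 share dense rank 3.
Remaining distinct values take the next consecutive integers.
Method 2 values → pooled ranks: 772→2, 505→5, 695→3, 210→9, 461→6
Rank sum = 2 + 5 + 3 + 9 + 6 = 25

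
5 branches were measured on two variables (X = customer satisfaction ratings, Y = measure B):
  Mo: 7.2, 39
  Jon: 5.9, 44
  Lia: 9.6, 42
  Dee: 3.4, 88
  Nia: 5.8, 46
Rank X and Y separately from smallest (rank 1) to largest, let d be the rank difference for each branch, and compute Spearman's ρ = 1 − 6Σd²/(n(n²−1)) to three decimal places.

-0.900

Ranks of variable 1: 4, 3, 5, 1, 2
Ranks of variable 2: 1, 3, 2, 5, 4
d = r₁ − r₂: 3, 0, 3, -4, -2
d²: 9, 0, 9, 16, 4; Σd² = 38
ρ = 1 − 6·38/(5·24) = 1 − 228/120 = -0.900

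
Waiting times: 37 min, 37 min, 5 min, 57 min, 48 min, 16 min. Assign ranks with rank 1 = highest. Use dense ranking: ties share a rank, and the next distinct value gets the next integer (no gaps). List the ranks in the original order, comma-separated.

Sorted (descending): 57, 48, 37, 37, 16, 5
The 2 values of 37 share dense rank 3.
Remaining distinct values take the next consecutive integers.

3, 3, 5, 1, 2, 4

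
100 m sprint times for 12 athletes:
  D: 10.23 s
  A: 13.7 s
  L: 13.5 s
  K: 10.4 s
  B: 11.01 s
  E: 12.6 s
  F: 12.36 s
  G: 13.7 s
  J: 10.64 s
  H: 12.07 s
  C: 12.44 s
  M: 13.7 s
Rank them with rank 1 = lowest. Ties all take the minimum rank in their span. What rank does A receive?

10

Sorted (ascending): 10.23, 10.4, 10.64, 11.01, 12.07, 12.36, 12.44, 12.6, 13.5, 13.7, 13.7, 13.7
The 3 values of 13.7 occupy positions 10–12 → each gets rank 10.
A has value 13.7 s → rank 10.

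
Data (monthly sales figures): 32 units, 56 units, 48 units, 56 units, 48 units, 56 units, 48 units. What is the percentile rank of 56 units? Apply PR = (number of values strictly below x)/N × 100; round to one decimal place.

N = 7.
Strictly below 56: 4. Equal to 56: 3.
PR = 4/7 × 100 = 57.1

57.1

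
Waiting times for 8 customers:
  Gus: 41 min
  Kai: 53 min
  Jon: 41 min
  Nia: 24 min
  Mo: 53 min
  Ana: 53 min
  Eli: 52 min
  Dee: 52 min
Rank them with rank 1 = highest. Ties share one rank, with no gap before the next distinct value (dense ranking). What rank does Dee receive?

2

Sorted (descending): 53, 53, 53, 52, 52, 41, 41, 24
The 3 values of 53 share dense rank 1.
The 2 values of 52 share dense rank 2.
The 2 values of 41 share dense rank 3.
Remaining distinct values take the next consecutive integers.
Dee has value 52 min → rank 2.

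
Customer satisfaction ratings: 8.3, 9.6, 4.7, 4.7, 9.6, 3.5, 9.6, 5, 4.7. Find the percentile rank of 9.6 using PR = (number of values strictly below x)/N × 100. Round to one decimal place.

66.7

N = 9.
Strictly below 9.6: 6. Equal to 9.6: 3.
PR = 6/9 × 100 = 66.7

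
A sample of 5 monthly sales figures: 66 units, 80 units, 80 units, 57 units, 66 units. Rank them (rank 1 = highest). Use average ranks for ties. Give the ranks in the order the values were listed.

3.5, 1.5, 1.5, 5, 3.5

Sorted (descending): 80, 80, 66, 66, 57
The 2 values of 80 occupy positions 1–2 → average rank (1+2)/2 = 1.5.
The 2 values of 66 occupy positions 3–4 → average rank (3+4)/2 = 3.5.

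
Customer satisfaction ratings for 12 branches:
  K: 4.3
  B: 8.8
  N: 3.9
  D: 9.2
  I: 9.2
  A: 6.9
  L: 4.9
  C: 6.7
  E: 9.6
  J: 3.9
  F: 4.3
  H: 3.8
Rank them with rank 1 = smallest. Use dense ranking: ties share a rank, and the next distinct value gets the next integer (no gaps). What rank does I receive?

Sorted (ascending): 3.8, 3.9, 3.9, 4.3, 4.3, 4.9, 6.7, 6.9, 8.8, 9.2, 9.2, 9.6
The 2 values of 3.9 share dense rank 2.
The 2 values of 4.3 share dense rank 3.
The 2 values of 9.2 share dense rank 8.
Remaining distinct values take the next consecutive integers.
I has value 9.2 → rank 8.

8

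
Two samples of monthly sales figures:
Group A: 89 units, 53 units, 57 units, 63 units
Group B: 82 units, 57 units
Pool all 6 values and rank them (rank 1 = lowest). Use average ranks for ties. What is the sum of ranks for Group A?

13.5

Sorted (ascending): 53, 57, 57, 63, 82, 89
The 2 values of 57 occupy positions 2–3 → average rank (2+3)/2 = 2.5.
Group A values → pooled ranks: 89→6, 53→1, 57→2.5, 63→4
Rank sum = 6 + 1 + 2.5 + 4 = 13.5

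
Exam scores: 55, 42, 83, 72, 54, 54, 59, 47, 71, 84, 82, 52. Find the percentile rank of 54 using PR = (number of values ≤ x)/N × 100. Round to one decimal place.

N = 12.
Strictly below 54: 3. Equal to 54: 2.
PR = 5/12 × 100 = 41.7

41.7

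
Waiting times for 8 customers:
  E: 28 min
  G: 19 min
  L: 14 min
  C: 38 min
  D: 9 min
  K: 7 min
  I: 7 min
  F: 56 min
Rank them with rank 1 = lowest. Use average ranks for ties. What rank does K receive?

Sorted (ascending): 7, 7, 9, 14, 19, 28, 38, 56
The 2 values of 7 occupy positions 1–2 → average rank (1+2)/2 = 1.5.
K has value 7 min → rank 1.5.

1.5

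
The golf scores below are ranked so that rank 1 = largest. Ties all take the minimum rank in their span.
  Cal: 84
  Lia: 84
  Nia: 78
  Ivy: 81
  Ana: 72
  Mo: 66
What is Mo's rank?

Sorted (descending): 84, 84, 81, 78, 72, 66
The 2 values of 84 occupy positions 1–2 → each gets rank 1.
Mo has value 66 → rank 6.

6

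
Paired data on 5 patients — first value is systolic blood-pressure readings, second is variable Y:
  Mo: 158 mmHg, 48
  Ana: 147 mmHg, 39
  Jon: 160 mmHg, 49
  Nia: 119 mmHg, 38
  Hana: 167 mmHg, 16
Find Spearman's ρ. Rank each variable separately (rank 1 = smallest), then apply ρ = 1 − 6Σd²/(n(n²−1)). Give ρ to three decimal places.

Ranks of variable 1: 3, 2, 4, 1, 5
Ranks of variable 2: 4, 3, 5, 2, 1
d = r₁ − r₂: -1, -1, -1, -1, 4
d²: 1, 1, 1, 1, 16; Σd² = 20
ρ = 1 − 6·20/(5·24) = 1 − 120/120 = 0.000

0.000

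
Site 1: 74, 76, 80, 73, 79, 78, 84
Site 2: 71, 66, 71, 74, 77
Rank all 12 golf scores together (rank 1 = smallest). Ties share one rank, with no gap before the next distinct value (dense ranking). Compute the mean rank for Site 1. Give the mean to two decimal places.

Sorted (ascending): 66, 71, 71, 73, 74, 74, 76, 77, 78, 79, 80, 84
The 2 values of 71 share dense rank 2.
The 2 values of 74 share dense rank 4.
Remaining distinct values take the next consecutive integers.
Site 1 values → pooled ranks: 74→4, 76→5, 80→9, 73→3, 79→8, 78→7, 84→10
Mean rank = (4 + 5 + 9 + 3 + 8 + 7 + 10) / 7 = 6.57

6.57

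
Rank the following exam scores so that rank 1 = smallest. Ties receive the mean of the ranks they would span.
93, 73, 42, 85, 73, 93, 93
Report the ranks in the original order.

Sorted (ascending): 42, 73, 73, 85, 93, 93, 93
The 2 values of 73 occupy positions 2–3 → average rank (2+3)/2 = 2.5.
The 3 values of 93 occupy positions 5–7 → average rank 6.

6, 2.5, 1, 4, 2.5, 6, 6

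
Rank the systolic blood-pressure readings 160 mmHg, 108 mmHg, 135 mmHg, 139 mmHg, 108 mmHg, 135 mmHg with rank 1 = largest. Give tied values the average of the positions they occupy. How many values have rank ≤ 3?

2

Sorted (descending): 160, 139, 135, 135, 108, 108
The 2 values of 135 occupy positions 3–4 → average rank (3+4)/2 = 3.5.
The 2 values of 108 occupy positions 5–6 → average rank (5+6)/2 = 5.5.
Ranks ≤ 3: {1, 2} → 2 values.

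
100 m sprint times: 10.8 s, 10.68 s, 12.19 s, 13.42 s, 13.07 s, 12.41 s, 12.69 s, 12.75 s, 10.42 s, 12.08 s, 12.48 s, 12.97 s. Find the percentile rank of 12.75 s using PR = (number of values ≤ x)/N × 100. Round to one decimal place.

75.0

N = 12.
Strictly below 12.75: 8. Equal to 12.75: 1.
PR = 9/12 × 100 = 75.0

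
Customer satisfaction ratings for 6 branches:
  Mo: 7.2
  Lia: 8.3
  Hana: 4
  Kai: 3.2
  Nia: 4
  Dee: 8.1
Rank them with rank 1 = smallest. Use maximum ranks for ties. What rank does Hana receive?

3

Sorted (ascending): 3.2, 4, 4, 7.2, 8.1, 8.3
The 2 values of 4 occupy positions 2–3 → each gets rank 3.
Hana has value 4 → rank 3.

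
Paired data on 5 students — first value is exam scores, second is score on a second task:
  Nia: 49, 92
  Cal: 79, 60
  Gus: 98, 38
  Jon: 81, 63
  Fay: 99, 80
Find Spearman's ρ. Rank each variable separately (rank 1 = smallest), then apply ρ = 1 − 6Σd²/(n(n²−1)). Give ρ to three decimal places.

Ranks of variable 1: 1, 2, 4, 3, 5
Ranks of variable 2: 5, 2, 1, 3, 4
d = r₁ − r₂: -4, 0, 3, 0, 1
d²: 16, 0, 9, 0, 1; Σd² = 26
ρ = 1 − 6·26/(5·24) = 1 − 156/120 = -0.300

-0.300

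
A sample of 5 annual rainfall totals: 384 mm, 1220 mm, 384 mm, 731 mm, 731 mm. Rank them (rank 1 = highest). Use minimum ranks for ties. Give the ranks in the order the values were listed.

Sorted (descending): 1220, 731, 731, 384, 384
The 2 values of 731 occupy positions 2–3 → each gets rank 2.
The 2 values of 384 occupy positions 4–5 → each gets rank 4.

4, 1, 4, 2, 2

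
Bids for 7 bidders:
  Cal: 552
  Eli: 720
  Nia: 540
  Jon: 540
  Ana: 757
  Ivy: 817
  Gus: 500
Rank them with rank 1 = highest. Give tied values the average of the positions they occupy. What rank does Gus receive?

7

Sorted (descending): 817, 757, 720, 552, 540, 540, 500
The 2 values of 540 occupy positions 5–6 → average rank (5+6)/2 = 5.5.
Gus has value 500 → rank 7.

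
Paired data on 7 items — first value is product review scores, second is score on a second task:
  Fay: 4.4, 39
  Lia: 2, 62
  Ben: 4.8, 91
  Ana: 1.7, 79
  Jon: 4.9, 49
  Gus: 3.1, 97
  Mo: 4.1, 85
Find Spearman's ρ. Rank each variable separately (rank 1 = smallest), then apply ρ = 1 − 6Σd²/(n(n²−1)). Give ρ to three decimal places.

Ranks of variable 1: 5, 2, 6, 1, 7, 3, 4
Ranks of variable 2: 1, 3, 6, 4, 2, 7, 5
d = r₁ − r₂: 4, -1, 0, -3, 5, -4, -1
d²: 16, 1, 0, 9, 25, 16, 1; Σd² = 68
ρ = 1 − 6·68/(7·48) = 1 − 408/336 = -0.214

-0.214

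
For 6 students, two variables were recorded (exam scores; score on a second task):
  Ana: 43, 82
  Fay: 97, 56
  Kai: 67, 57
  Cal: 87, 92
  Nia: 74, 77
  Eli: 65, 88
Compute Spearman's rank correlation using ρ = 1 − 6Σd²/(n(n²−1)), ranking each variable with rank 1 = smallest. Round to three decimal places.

-0.314

Ranks of variable 1: 1, 6, 3, 5, 4, 2
Ranks of variable 2: 4, 1, 2, 6, 3, 5
d = r₁ − r₂: -3, 5, 1, -1, 1, -3
d²: 9, 25, 1, 1, 1, 9; Σd² = 46
ρ = 1 − 6·46/(6·35) = 1 − 276/210 = -0.314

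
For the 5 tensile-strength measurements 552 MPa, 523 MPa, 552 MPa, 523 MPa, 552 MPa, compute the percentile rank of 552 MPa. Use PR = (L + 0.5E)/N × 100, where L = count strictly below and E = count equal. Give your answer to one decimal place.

70.0

N = 5.
Strictly below 552: 2. Equal to 552: 3.
PR = (2 + 0.5·3)/5 × 100 = 70.0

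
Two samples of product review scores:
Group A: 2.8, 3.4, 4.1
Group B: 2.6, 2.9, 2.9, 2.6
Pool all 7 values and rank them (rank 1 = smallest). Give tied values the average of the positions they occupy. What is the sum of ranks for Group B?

12

Sorted (ascending): 2.6, 2.6, 2.8, 2.9, 2.9, 3.4, 4.1
The 2 values of 2.6 occupy positions 1–2 → average rank (1+2)/2 = 1.5.
The 2 values of 2.9 occupy positions 4–5 → average rank (4+5)/2 = 4.5.
Group B values → pooled ranks: 2.6→1.5, 2.9→4.5, 2.9→4.5, 2.6→1.5
Rank sum = 1.5 + 4.5 + 4.5 + 1.5 = 12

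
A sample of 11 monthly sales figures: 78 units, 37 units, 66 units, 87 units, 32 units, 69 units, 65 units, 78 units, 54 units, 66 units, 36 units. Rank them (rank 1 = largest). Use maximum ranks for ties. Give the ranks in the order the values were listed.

Sorted (descending): 87, 78, 78, 69, 66, 66, 65, 54, 37, 36, 32
The 2 values of 78 occupy positions 2–3 → each gets rank 3.
The 2 values of 66 occupy positions 5–6 → each gets rank 6.

3, 9, 6, 1, 11, 4, 7, 3, 8, 6, 10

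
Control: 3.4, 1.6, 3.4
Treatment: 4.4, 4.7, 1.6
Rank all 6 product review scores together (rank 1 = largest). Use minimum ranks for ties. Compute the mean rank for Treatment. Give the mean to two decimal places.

Sorted (descending): 4.7, 4.4, 3.4, 3.4, 1.6, 1.6
The 2 values of 3.4 occupy positions 3–4 → each gets rank 3.
The 2 values of 1.6 occupy positions 5–6 → each gets rank 5.
Treatment values → pooled ranks: 4.4→2, 4.7→1, 1.6→5
Mean rank = (2 + 1 + 5) / 3 = 2.67

2.67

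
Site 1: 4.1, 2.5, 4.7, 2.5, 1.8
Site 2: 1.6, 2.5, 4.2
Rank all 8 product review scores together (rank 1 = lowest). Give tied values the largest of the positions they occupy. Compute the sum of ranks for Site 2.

Sorted (ascending): 1.6, 1.8, 2.5, 2.5, 2.5, 4.1, 4.2, 4.7
The 3 values of 2.5 occupy positions 3–5 → each gets rank 5.
Site 2 values → pooled ranks: 1.6→1, 2.5→5, 4.2→7
Rank sum = 1 + 5 + 7 = 13

13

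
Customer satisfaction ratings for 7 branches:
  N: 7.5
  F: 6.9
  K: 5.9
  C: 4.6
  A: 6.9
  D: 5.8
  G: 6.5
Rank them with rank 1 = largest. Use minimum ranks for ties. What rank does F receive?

2

Sorted (descending): 7.5, 6.9, 6.9, 6.5, 5.9, 5.8, 4.6
The 2 values of 6.9 occupy positions 2–3 → each gets rank 2.
F has value 6.9 → rank 2.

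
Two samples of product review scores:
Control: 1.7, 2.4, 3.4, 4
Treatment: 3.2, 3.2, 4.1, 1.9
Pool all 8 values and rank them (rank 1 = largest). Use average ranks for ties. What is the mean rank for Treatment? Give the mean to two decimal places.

4.25

Sorted (descending): 4.1, 4, 3.4, 3.2, 3.2, 2.4, 1.9, 1.7
The 2 values of 3.2 occupy positions 4–5 → average rank (4+5)/2 = 4.5.
Treatment values → pooled ranks: 3.2→4.5, 3.2→4.5, 4.1→1, 1.9→7
Mean rank = (4.5 + 4.5 + 1 + 7) / 4 = 4.25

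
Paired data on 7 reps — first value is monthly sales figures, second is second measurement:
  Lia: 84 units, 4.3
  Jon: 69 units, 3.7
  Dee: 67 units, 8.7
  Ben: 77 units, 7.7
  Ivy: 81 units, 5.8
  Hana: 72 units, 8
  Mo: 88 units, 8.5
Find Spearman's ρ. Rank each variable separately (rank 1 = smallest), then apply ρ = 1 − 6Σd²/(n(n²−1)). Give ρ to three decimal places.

Ranks of variable 1: 6, 2, 1, 4, 5, 3, 7
Ranks of variable 2: 2, 1, 7, 4, 3, 5, 6
d = r₁ − r₂: 4, 1, -6, 0, 2, -2, 1
d²: 16, 1, 36, 0, 4, 4, 1; Σd² = 62
ρ = 1 − 6·62/(7·48) = 1 − 372/336 = -0.107

-0.107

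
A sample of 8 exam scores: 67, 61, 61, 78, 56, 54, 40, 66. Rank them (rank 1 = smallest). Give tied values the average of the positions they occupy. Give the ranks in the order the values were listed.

7, 4.5, 4.5, 8, 3, 2, 1, 6

Sorted (ascending): 40, 54, 56, 61, 61, 66, 67, 78
The 2 values of 61 occupy positions 4–5 → average rank (4+5)/2 = 4.5.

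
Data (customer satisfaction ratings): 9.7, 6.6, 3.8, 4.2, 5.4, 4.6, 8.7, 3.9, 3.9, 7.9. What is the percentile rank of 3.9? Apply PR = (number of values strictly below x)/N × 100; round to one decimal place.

N = 10.
Strictly below 3.9: 1. Equal to 3.9: 2.
PR = 1/10 × 100 = 10.0

10.0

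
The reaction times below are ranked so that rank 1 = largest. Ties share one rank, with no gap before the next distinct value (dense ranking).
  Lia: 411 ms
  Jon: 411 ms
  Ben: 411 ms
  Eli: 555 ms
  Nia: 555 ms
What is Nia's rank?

Sorted (descending): 555, 555, 411, 411, 411
The 2 values of 555 share dense rank 1.
The 3 values of 411 share dense rank 2.
Nia has value 555 ms → rank 1.

1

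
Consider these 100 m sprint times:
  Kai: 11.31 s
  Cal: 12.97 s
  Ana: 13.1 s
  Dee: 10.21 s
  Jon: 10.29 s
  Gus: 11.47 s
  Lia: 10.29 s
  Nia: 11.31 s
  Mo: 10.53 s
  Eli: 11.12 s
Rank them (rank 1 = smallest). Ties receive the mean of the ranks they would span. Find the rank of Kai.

Sorted (ascending): 10.21, 10.29, 10.29, 10.53, 11.12, 11.31, 11.31, 11.47, 12.97, 13.1
The 2 values of 10.29 occupy positions 2–3 → average rank (2+3)/2 = 2.5.
The 2 values of 11.31 occupy positions 6–7 → average rank (6+7)/2 = 6.5.
Kai has value 11.31 s → rank 6.5.

6.5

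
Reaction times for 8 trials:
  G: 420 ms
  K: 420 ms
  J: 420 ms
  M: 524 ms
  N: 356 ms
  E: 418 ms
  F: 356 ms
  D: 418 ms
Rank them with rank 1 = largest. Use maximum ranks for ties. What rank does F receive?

Sorted (descending): 524, 420, 420, 420, 418, 418, 356, 356
The 3 values of 420 occupy positions 2–4 → each gets rank 4.
The 2 values of 418 occupy positions 5–6 → each gets rank 6.
The 2 values of 356 occupy positions 7–8 → each gets rank 8.
F has value 356 ms → rank 8.

8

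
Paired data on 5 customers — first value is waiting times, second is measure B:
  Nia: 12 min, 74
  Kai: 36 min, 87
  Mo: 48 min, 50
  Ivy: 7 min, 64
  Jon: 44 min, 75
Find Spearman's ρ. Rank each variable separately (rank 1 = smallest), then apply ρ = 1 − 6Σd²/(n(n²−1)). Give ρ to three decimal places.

Ranks of variable 1: 2, 3, 5, 1, 4
Ranks of variable 2: 3, 5, 1, 2, 4
d = r₁ − r₂: -1, -2, 4, -1, 0
d²: 1, 4, 16, 1, 0; Σd² = 22
ρ = 1 − 6·22/(5·24) = 1 − 132/120 = -0.100

-0.100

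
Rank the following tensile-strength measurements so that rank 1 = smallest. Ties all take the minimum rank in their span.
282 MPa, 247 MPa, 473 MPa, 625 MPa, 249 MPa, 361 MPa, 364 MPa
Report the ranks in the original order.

3, 1, 6, 7, 2, 4, 5

Sorted (ascending): 247, 249, 282, 361, 364, 473, 625
No ties — each value takes its position as its rank.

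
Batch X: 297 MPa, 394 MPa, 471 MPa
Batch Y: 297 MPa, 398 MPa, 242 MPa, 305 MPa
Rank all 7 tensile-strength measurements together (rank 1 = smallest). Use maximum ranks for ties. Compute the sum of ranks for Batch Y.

Sorted (ascending): 242, 297, 297, 305, 394, 398, 471
The 2 values of 297 occupy positions 2–3 → each gets rank 3.
Batch Y values → pooled ranks: 297→3, 398→6, 242→1, 305→4
Rank sum = 3 + 6 + 1 + 4 = 14

14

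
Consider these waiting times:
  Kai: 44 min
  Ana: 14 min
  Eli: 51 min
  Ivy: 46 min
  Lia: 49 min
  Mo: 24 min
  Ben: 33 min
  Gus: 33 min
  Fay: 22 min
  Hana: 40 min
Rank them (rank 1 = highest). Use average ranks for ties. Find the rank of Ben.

6.5

Sorted (descending): 51, 49, 46, 44, 40, 33, 33, 24, 22, 14
The 2 values of 33 occupy positions 6–7 → average rank (6+7)/2 = 6.5.
Ben has value 33 min → rank 6.5.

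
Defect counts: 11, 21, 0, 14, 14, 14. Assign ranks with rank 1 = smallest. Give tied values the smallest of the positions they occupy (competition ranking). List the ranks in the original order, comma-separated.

2, 6, 1, 3, 3, 3

Sorted (ascending): 0, 11, 14, 14, 14, 21
The 3 values of 14 occupy positions 3–5 → each gets rank 3.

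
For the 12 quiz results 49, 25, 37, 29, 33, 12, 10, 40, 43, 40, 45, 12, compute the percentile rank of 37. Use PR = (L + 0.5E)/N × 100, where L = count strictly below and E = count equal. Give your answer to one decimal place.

N = 12.
Strictly below 37: 6. Equal to 37: 1.
PR = (6 + 0.5·1)/12 × 100 = 54.2

54.2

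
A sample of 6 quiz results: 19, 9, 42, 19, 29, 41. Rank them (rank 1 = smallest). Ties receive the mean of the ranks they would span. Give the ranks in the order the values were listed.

2.5, 1, 6, 2.5, 4, 5

Sorted (ascending): 9, 19, 19, 29, 41, 42
The 2 values of 19 occupy positions 2–3 → average rank (2+3)/2 = 2.5.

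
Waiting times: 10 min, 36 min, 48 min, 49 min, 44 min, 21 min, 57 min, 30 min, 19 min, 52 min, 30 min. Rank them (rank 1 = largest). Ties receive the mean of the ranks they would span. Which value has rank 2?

52

Sorted (descending): 57, 52, 49, 48, 44, 36, 30, 30, 21, 19, 10
The 2 values of 30 occupy positions 7–8 → average rank (7+8)/2 = 7.5.
Rank 2 → value 52.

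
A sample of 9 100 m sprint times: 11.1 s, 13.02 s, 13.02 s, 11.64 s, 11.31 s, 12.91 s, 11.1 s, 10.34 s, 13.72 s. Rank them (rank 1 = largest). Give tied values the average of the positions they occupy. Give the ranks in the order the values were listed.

7.5, 2.5, 2.5, 5, 6, 4, 7.5, 9, 1

Sorted (descending): 13.72, 13.02, 13.02, 12.91, 11.64, 11.31, 11.1, 11.1, 10.34
The 2 values of 13.02 occupy positions 2–3 → average rank (2+3)/2 = 2.5.
The 2 values of 11.1 occupy positions 7–8 → average rank (7+8)/2 = 7.5.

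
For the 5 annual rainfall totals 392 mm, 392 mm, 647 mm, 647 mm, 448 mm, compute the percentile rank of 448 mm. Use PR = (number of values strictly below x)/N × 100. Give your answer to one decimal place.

40.0

N = 5.
Strictly below 448: 2. Equal to 448: 1.
PR = 2/5 × 100 = 40.0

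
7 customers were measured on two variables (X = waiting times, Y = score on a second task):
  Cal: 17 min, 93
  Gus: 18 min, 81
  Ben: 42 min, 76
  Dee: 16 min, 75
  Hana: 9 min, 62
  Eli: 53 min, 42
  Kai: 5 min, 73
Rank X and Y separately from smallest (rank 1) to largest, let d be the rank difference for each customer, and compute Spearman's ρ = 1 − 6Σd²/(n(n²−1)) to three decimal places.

Ranks of variable 1: 4, 5, 6, 3, 2, 7, 1
Ranks of variable 2: 7, 6, 5, 4, 2, 1, 3
d = r₁ − r₂: -3, -1, 1, -1, 0, 6, -2
d²: 9, 1, 1, 1, 0, 36, 4; Σd² = 52
ρ = 1 − 6·52/(7·48) = 1 − 312/336 = 0.071

0.071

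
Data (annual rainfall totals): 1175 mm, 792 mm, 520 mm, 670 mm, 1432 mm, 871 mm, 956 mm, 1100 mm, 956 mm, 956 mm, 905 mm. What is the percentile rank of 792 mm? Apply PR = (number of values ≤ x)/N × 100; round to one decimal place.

N = 11.
Strictly below 792: 2. Equal to 792: 1.
PR = 3/11 × 100 = 27.3

27.3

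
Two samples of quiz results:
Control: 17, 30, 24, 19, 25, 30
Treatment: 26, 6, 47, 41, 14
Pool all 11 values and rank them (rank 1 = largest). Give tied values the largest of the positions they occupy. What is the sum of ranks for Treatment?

29

Sorted (descending): 47, 41, 30, 30, 26, 25, 24, 19, 17, 14, 6
The 2 values of 30 occupy positions 3–4 → each gets rank 4.
Treatment values → pooled ranks: 26→5, 6→11, 47→1, 41→2, 14→10
Rank sum = 5 + 11 + 1 + 2 + 10 = 29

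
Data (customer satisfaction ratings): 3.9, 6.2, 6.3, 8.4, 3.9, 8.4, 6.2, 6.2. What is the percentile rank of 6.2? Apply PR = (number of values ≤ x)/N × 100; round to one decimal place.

62.5

N = 8.
Strictly below 6.2: 2. Equal to 6.2: 3.
PR = 5/8 × 100 = 62.5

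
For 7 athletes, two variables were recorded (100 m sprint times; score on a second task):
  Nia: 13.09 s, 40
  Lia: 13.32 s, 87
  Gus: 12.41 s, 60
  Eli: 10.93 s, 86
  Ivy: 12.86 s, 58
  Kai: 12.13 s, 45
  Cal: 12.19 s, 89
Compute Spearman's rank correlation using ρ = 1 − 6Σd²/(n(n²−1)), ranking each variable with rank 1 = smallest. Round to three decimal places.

-0.107

Ranks of variable 1: 6, 7, 4, 1, 5, 2, 3
Ranks of variable 2: 1, 6, 4, 5, 3, 2, 7
d = r₁ − r₂: 5, 1, 0, -4, 2, 0, -4
d²: 25, 1, 0, 16, 4, 0, 16; Σd² = 62
ρ = 1 − 6·62/(7·48) = 1 − 372/336 = -0.107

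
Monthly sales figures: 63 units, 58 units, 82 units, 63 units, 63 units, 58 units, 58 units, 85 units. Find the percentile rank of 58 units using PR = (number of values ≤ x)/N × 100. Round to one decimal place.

37.5

N = 8.
Strictly below 58: 0. Equal to 58: 3.
PR = 3/8 × 100 = 37.5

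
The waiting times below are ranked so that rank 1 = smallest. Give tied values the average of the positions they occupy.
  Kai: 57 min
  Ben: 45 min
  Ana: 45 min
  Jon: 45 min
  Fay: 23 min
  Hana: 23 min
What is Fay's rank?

Sorted (ascending): 23, 23, 45, 45, 45, 57
The 2 values of 23 occupy positions 1–2 → average rank (1+2)/2 = 1.5.
The 3 values of 45 occupy positions 3–5 → average rank 4.
Fay has value 23 min → rank 1.5.

1.5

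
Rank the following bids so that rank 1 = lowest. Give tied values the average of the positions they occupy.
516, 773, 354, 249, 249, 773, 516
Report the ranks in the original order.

Sorted (ascending): 249, 249, 354, 516, 516, 773, 773
The 2 values of 249 occupy positions 1–2 → average rank (1+2)/2 = 1.5.
The 2 values of 516 occupy positions 4–5 → average rank (4+5)/2 = 4.5.
The 2 values of 773 occupy positions 6–7 → average rank (6+7)/2 = 6.5.

4.5, 6.5, 3, 1.5, 1.5, 6.5, 4.5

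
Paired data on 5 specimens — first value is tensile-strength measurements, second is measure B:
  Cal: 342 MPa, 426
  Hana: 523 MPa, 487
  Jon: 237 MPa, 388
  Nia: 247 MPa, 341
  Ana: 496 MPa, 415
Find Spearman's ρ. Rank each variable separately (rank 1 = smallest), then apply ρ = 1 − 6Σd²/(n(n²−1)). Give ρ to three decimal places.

Ranks of variable 1: 3, 5, 1, 2, 4
Ranks of variable 2: 4, 5, 2, 1, 3
d = r₁ − r₂: -1, 0, -1, 1, 1
d²: 1, 0, 1, 1, 1; Σd² = 4
ρ = 1 − 6·4/(5·24) = 1 − 24/120 = 0.800

0.800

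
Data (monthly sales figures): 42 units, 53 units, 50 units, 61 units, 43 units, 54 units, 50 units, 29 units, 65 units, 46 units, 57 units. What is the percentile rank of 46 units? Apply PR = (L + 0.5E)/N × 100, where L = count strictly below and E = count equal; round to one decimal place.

N = 11.
Strictly below 46: 3. Equal to 46: 1.
PR = (3 + 0.5·1)/11 × 100 = 31.8

31.8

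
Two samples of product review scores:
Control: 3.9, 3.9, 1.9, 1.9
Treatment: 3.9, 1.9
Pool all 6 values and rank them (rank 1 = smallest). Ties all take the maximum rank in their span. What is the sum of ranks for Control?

Sorted (ascending): 1.9, 1.9, 1.9, 3.9, 3.9, 3.9
The 3 values of 1.9 occupy positions 1–3 → each gets rank 3.
The 3 values of 3.9 occupy positions 4–6 → each gets rank 6.
Control values → pooled ranks: 3.9→6, 3.9→6, 1.9→3, 1.9→3
Rank sum = 6 + 6 + 3 + 3 = 18

18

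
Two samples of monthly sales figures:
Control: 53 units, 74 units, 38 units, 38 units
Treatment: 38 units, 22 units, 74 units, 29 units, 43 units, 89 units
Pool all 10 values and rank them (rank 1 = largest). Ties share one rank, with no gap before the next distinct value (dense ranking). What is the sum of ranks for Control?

15

Sorted (descending): 89, 74, 74, 53, 43, 38, 38, 38, 29, 22
The 2 values of 74 share dense rank 2.
The 3 values of 38 share dense rank 5.
Remaining distinct values take the next consecutive integers.
Control values → pooled ranks: 53→3, 74→2, 38→5, 38→5
Rank sum = 3 + 2 + 5 + 5 = 15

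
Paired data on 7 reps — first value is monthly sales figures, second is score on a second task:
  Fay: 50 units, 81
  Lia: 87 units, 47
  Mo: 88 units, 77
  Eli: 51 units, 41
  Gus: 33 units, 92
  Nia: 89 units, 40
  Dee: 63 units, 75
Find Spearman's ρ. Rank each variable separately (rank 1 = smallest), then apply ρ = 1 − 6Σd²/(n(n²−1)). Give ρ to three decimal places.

-0.679

Ranks of variable 1: 2, 5, 6, 3, 1, 7, 4
Ranks of variable 2: 6, 3, 5, 2, 7, 1, 4
d = r₁ − r₂: -4, 2, 1, 1, -6, 6, 0
d²: 16, 4, 1, 1, 36, 36, 0; Σd² = 94
ρ = 1 − 6·94/(7·48) = 1 − 564/336 = -0.679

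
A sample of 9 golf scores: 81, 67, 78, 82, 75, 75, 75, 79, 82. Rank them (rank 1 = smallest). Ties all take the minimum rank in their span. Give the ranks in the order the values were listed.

Sorted (ascending): 67, 75, 75, 75, 78, 79, 81, 82, 82
The 3 values of 75 occupy positions 2–4 → each gets rank 2.
The 2 values of 82 occupy positions 8–9 → each gets rank 8.

7, 1, 5, 8, 2, 2, 2, 6, 8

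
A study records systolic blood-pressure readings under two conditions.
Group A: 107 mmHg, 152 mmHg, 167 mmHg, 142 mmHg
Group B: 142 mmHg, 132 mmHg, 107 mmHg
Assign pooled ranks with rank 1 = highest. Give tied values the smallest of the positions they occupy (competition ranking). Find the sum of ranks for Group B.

Sorted (descending): 167, 152, 142, 142, 132, 107, 107
The 2 values of 142 occupy positions 3–4 → each gets rank 3.
The 2 values of 107 occupy positions 6–7 → each gets rank 6.
Group B values → pooled ranks: 142→3, 132→5, 107→6
Rank sum = 3 + 5 + 6 = 14

14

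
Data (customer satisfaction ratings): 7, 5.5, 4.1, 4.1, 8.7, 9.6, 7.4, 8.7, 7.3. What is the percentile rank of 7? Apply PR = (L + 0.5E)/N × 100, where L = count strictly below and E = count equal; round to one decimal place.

N = 9.
Strictly below 7: 3. Equal to 7: 1.
PR = (3 + 0.5·1)/9 × 100 = 38.9

38.9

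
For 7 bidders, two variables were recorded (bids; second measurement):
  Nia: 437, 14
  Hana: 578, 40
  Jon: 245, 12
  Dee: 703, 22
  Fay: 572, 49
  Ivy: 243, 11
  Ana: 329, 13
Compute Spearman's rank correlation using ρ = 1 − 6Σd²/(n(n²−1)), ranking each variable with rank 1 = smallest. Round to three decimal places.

0.857

Ranks of variable 1: 4, 6, 2, 7, 5, 1, 3
Ranks of variable 2: 4, 6, 2, 5, 7, 1, 3
d = r₁ − r₂: 0, 0, 0, 2, -2, 0, 0
d²: 0, 0, 0, 4, 4, 0, 0; Σd² = 8
ρ = 1 − 6·8/(7·48) = 1 − 48/336 = 0.857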